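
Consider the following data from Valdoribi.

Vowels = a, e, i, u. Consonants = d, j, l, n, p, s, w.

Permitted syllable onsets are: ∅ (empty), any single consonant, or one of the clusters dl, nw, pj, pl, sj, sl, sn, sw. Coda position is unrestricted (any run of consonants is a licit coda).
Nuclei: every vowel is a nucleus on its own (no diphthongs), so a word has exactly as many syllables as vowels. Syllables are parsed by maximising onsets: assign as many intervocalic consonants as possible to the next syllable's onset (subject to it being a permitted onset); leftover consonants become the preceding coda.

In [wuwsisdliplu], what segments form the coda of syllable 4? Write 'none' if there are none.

none

The vowels are u, i, i, u — 4 nuclei, so 4 syllables.
/u…i/ gap (V1→V2): /ws/ — longest licit onset from the right is /s/, leaving /w/ as coda.
/i…i/ gap (V2→V3): cluster /sdl/ — the longest permitted-onset suffix is /dl/; onset = /dl/, preceding coda = /s/.
/i…u/ gap (V3→V4): /pl/ is a licit onset in full, so it all attaches to the next syllable.
Putting it together: wuw.sis.dli.plu.
Syllable 4 is /plu/: onset /pl/, nucleus /u/, coda ∅.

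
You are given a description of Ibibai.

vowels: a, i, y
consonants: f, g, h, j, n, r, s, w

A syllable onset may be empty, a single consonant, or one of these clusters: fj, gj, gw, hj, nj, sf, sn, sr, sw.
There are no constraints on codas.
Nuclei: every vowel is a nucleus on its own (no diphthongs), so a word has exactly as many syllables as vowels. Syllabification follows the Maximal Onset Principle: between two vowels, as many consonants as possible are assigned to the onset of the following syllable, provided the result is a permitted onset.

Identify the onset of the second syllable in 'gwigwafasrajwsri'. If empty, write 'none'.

The vowels are i, a, a, a, i — 5 nuclei, so 5 syllables.
/i…a/ gap (V1→V2): /gw/ is a licit onset in full, so it all attaches to the next syllable.
/a…a/ gap (V2→V3): /f/ is a single consonant, so it becomes the next onset.
/a…a/ gap (V3→V4): /sr/ is a licit onset in full, so it all attaches to the next syllable.
/a…i/ gap (V4→V5): /jwsr/ splits as /jw/ + /sr/ (/sr/ is the longest suffix that is a licit onset).
Result: gwi.gwa.fa.srajw.sri.
Syllable 2 is /gwa/: onset /gw/, nucleus /a/, coda ∅.

gw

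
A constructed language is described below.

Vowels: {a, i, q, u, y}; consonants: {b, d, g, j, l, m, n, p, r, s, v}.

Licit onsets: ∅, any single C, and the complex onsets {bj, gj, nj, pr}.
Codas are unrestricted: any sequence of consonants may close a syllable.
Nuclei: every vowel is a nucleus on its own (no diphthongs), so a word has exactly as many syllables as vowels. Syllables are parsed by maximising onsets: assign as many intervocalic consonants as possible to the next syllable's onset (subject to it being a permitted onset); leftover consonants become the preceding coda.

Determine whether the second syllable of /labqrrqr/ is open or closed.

closed

The vowels are a, q, q — 3 nuclei, so 3 syllables.
/a…q/ gap (V1→V2): just /b/ — single C goes to the following onset.
/q…q/ gap (V2→V3): cluster /rr/ — the longest permitted-onset suffix is /r/; onset = /r/, preceding coda = /r/.
Putting it together: la.bqr.rqr.
Syllable 2 is /bqr/ with coda /r/, so it is closed.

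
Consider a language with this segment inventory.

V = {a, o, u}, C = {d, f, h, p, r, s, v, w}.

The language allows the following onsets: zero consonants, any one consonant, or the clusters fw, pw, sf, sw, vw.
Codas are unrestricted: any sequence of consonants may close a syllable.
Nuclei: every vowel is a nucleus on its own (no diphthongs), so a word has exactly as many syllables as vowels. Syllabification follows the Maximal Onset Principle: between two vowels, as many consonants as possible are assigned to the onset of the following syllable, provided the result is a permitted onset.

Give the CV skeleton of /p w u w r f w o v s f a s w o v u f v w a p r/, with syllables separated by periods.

CCVCC.CCVC.CCV.CCV.CVC.CCVCC

The vowels are u, o, a, o, u, a — 6 nuclei, so 6 syllables.
Between /u/ (V1) and /o/ (V2): /wrfw/ splits as /wr/ + /fw/ (/fw/ is the longest suffix that is a licit onset).
Between /o/ (V2) and /a/ (V3): /vsf/ — longest licit onset from the right is /sf/, leaving /v/ as coda.
Between /a/ (V3) and /o/ (V4): /sw/ — entire cluster is a permitted onset → onset /sw/, coda ∅.
Between /o/ (V4) and /u/ (V5): /v/ is a single consonant, so it becomes the next onset.
Between /u/ (V5) and /a/ (V6): /fvw/; trying suffixes from longest down, /vw/ is the first permitted one, so coda /f/ | onset /vw/.
So the parse is pwuwr.fwov.sfa.swo.vuf.vwapr.
Mapping each syllable to C/V: /pwuwr/ → CCVCC, /fwov/ → CCVC, /sfa/ → CCV, /swo/ → CCV, /vuf/ → CVC, /vwapr/ → CCVCC.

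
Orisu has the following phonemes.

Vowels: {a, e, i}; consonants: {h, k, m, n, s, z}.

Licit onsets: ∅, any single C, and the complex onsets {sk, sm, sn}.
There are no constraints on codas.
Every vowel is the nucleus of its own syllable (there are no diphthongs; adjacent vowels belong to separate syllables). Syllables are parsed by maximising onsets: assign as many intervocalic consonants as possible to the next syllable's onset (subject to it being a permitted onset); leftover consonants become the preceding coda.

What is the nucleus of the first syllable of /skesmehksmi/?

The vowels are e, e, i — 3 nuclei, so 3 syllables.
The first nucleus (vowel 1 from the left) is /e/.

e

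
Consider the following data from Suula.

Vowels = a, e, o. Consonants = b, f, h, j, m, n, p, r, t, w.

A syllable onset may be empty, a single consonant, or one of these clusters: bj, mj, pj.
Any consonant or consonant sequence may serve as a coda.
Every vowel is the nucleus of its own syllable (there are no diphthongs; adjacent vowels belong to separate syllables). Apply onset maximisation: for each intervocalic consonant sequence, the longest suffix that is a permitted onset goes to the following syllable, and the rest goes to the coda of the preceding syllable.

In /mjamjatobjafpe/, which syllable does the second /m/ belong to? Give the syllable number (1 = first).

The vowels are a, a, o, a, e — 5 nuclei, so 5 syllables.
σ1/σ2 boundary: /mj/ is a licit onset in full, so it all attaches to the next syllable.
σ2/σ3 boundary: /t/ is a single consonant, so it becomes the next onset.
σ3/σ4 boundary: cluster /bj/ — /bj/ is itself a permitted onset, so the whole cluster goes right; preceding coda = ∅.
σ4/σ5 boundary: /fp/ splits as /f/ + /p/ (/p/ is the longest suffix that is a licit onset).
Result: mja.mja.to.bjaf.pe.
The second /m/ is in the onset of syllable 2 (/mja/).

2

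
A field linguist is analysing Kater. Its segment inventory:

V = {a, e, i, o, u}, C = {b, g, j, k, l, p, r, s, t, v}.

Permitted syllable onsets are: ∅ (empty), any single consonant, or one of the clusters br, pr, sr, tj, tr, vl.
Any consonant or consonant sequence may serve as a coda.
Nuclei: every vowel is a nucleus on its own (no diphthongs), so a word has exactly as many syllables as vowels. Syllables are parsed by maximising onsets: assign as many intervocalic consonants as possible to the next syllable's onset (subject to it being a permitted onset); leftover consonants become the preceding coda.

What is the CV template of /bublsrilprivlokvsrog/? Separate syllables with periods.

CVCC.CCVC.CCV.CCVCC.CCVC

Vowels present: u, i, i, o, o; each is a nucleus, giving 5 syllables.
/u…i/ gap (V1→V2): cluster /blsr/ — the longest permitted-onset suffix is /sr/; onset = /sr/, preceding coda = /bl/.
/i…i/ gap (V2→V3): /lpr/; trying suffixes from longest down, /pr/ is the first permitted one, so coda /l/ | onset /pr/.
/i…o/ gap (V3→V4): /vl/ is a licit onset in full, so it all attaches to the next syllable.
/o…o/ gap (V4→V5): /kvsr/; trying suffixes from longest down, /sr/ is the first permitted one, so coda /kv/ | onset /sr/.
So the parse is bubl.sril.pri.vlokv.srog.
Mapping each syllable to C/V: /bubl/ → CVCC, /sril/ → CCVC, /pri/ → CCV, /vlokv/ → CCVCC, /srog/ → CCVC.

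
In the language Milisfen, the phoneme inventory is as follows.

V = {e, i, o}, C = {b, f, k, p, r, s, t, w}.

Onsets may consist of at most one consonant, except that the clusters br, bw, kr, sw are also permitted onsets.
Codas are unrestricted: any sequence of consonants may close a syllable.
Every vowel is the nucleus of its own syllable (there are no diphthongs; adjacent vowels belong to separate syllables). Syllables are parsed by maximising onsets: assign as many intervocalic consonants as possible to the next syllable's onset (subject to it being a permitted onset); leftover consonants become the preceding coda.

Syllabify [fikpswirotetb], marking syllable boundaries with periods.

fikp.swi.ro.tetb

Nuclei (vowels): i, i, o, e → 4 syllables.
Between /i/ (V1) and /i/ (V2): cluster /kpsw/ — the longest permitted-onset suffix is /sw/; onset = /sw/, preceding coda = /kp/.
Between /i/ (V2) and /o/ (V3): just /r/ — single C goes to the following onset.
Between /o/ (V3) and /e/ (V4): /t/ → onset of the next syllable (single consonants are always licit onsets).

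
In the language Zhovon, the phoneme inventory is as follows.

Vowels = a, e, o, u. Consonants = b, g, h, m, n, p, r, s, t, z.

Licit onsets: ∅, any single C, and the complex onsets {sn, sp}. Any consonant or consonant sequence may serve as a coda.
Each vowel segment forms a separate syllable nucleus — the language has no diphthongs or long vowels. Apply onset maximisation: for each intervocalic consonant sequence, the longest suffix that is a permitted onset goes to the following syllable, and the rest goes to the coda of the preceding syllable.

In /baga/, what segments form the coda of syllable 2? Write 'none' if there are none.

none

Vowels present: a, a; each is a nucleus, giving 2 syllables.
σ1/σ2 boundary: /g/ → onset of the next syllable (single consonants are always licit onsets).
So the parse is ba.ga.
Syllable 2 is /ga/: onset /g/, nucleus /a/, coda ∅.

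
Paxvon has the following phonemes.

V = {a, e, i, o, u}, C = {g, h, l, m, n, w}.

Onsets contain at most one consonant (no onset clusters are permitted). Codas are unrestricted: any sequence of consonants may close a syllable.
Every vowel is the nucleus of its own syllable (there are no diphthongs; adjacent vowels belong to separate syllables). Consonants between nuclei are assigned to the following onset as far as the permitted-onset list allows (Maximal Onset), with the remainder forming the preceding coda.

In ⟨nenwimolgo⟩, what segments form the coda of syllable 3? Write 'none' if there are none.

l

Nuclei (vowels): e, i, o, o → 4 syllables.
σ1/σ2 boundary: cluster /nw/ — the longest permitted-onset suffix is /w/; onset = /w/, preceding coda = /n/.
σ2/σ3 boundary: /m/ is a single consonant, so it becomes the next onset.
σ3/σ4 boundary: /lg/ — longest licit onset from the right is /g/, leaving /l/ as coda.
Putting it together: nen.wi.mol.go.
Syllable 3 is /mol/: onset /m/, nucleus /o/, coda /l/.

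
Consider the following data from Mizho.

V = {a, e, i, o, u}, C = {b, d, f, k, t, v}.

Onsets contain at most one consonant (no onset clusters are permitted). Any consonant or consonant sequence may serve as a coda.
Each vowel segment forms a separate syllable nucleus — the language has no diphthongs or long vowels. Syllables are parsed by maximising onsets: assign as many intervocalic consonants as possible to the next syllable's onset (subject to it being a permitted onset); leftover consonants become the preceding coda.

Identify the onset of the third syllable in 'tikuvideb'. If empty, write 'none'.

Vowels present: i, u, i, e; each is a nucleus, giving 4 syllables.
V1 /i/ – V2 /u/: /k/ is a single consonant, so it becomes the next onset.
V2 /u/ – V3 /i/: /v/ is a single consonant, so it becomes the next onset.
V3 /i/ – V4 /e/: /d/ is a single consonant, so it becomes the next onset.
Syllabification: ti.ku.vi.deb.
Syllable 3 is /vi/: onset /v/, nucleus /i/, coda ∅.

v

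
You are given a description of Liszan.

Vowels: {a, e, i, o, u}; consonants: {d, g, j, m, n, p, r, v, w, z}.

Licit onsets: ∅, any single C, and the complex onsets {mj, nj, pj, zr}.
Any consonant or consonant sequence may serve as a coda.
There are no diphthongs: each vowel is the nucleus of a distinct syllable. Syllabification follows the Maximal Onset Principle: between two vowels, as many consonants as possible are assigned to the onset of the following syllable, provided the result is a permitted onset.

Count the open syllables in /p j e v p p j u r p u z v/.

The vowels are e, u, u — 3 nuclei, so 3 syllables.
V1 /e/ – V2 /u/: /vppj/ — longest licit onset from the right is /pj/, leaving /vp/ as coda.
V2 /u/ – V3 /u/: /rp/ — longest licit onset from the right is /p/, leaving /r/ as coda.
Result: pjevp.pjur.puzv.
Classifying each syllable: /pjevp/ (closed), /pjur/ (closed), /puzv/ (closed).
Open syllables: 0.

0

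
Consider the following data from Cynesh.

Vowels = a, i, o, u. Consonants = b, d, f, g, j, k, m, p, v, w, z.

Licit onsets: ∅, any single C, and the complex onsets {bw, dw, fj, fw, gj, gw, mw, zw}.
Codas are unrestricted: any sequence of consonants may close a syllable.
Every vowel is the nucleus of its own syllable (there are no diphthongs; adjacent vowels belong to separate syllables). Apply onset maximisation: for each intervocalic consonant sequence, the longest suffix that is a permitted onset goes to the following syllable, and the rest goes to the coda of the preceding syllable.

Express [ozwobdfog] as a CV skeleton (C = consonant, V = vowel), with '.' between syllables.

V.CCVCC.CVC

Nuclei (vowels): o, o, o → 3 syllables.
/o…o/ gap (V1→V2): /zw/ is a licit onset in full, so it all attaches to the next syllable.
/o…o/ gap (V2→V3): /bdf/; trying suffixes from longest down, /f/ is the first permitted one, so coda /bd/ | onset /f/.
Syllabification: o.zwobd.fog.
Mapping each syllable to C/V: /o/ → V, /zwobd/ → CCVCC, /fog/ → CVC.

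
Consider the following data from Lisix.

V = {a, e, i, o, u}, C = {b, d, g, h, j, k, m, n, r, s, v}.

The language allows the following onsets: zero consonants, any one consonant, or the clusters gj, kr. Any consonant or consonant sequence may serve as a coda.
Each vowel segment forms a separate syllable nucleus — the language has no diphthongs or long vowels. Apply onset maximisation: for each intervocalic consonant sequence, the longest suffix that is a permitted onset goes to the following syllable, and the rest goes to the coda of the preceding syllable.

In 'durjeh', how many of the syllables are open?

0

Vowels present: u, e; each is a nucleus, giving 2 syllables.
Between /u/ (V1) and /e/ (V2): cluster /rj/ — the longest permitted-onset suffix is /j/; onset = /j/, preceding coda = /r/.
So the parse is dur.jeh.
Classifying each syllable: /dur/ (closed), /jeh/ (closed).
Open syllables: 0.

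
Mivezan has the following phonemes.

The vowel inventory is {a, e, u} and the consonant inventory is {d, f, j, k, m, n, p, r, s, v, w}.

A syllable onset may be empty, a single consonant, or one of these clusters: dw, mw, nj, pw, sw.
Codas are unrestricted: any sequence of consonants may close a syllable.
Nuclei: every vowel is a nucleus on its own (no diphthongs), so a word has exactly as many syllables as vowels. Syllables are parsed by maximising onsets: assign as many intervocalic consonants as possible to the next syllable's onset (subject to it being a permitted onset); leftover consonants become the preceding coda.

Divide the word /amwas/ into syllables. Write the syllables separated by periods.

The vowels are a, a — 2 nuclei, so 2 syllables.
σ1/σ2 boundary: cluster /mw/ — /mw/ is itself a permitted onset, so the whole cluster goes right; preceding coda = ∅.

a.mwas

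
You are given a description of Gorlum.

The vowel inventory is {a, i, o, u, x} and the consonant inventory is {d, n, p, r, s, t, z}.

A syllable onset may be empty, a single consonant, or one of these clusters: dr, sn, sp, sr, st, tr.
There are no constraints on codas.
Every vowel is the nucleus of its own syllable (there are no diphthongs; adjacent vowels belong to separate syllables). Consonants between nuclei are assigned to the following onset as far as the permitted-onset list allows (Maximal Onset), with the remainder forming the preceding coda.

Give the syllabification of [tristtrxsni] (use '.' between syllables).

Nuclei (vowels): i, x, i → 3 syllables.
Between /i/ (V1) and /x/ (V2): /sttr/ — longest licit onset from the right is /tr/, leaving /st/ as coda.
Between /x/ (V2) and /i/ (V3): /sn/ — entire cluster is a permitted onset → onset /sn/, coda ∅.

trist.trx.sni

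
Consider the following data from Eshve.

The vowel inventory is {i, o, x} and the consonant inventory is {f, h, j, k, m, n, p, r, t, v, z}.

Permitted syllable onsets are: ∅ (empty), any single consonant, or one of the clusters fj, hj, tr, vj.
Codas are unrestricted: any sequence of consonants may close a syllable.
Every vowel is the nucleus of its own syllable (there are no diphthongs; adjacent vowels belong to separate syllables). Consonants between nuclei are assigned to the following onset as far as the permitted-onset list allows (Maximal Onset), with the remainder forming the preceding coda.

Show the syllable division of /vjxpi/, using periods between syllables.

vjx.pi

Vowels present: x, i; each is a nucleus, giving 2 syllables.
V1 /x/ – V2 /i/: /p/ is a single consonant, so it becomes the next onset.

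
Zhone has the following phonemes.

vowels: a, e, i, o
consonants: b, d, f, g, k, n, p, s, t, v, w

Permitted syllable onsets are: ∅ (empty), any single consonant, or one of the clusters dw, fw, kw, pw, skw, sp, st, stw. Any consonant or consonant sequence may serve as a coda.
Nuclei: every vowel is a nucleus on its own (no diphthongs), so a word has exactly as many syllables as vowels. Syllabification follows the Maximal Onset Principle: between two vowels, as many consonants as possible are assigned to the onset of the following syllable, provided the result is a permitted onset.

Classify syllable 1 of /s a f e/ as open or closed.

The vowels are a, e — 2 nuclei, so 2 syllables.
Between /a/ (V1) and /e/ (V2): just /f/ — single C goes to the following onset.
So the parse is sa.fe.
Syllable 1 is /sa/; it ends in its nucleus with no coda, so it is open.

open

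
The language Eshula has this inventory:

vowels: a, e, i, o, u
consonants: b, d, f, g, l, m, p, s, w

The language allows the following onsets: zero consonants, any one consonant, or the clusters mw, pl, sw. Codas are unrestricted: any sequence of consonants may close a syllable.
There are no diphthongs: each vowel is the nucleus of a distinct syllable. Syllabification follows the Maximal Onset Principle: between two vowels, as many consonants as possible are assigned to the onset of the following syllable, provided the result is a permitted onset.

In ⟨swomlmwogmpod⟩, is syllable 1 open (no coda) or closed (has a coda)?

closed

The vowels are o, o, o — 3 nuclei, so 3 syllables.
Between /o/ (V1) and /o/ (V2): /mlmw/; trying suffixes from longest down, /mw/ is the first permitted one, so coda /ml/ | onset /mw/.
Between /o/ (V2) and /o/ (V3): /gmp/ splits as /gm/ + /p/ (/p/ is the longest suffix that is a licit onset).
Syllabification: swoml.mwogm.pod.
Syllable 1 is /swoml/ with coda /ml/, so it is closed.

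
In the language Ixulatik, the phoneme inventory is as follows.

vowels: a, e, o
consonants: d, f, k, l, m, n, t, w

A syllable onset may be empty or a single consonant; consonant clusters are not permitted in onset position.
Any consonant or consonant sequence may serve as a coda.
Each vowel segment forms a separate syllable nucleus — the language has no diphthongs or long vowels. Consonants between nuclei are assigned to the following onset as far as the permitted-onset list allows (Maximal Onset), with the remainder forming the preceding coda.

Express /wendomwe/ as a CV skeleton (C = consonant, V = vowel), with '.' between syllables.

CVC.CVC.CV

The vowels are e, o, e — 3 nuclei, so 3 syllables.
V1 /e/ – V2 /o/: /nd/ — longest licit onset from the right is /d/, leaving /n/ as coda.
V2 /o/ – V3 /e/: cluster /mw/ — the longest permitted-onset suffix is /w/; onset = /w/, preceding coda = /m/.
Putting it together: wen.dom.we.
Mapping each syllable to C/V: /wen/ → CVC, /dom/ → CVC, /we/ → CV.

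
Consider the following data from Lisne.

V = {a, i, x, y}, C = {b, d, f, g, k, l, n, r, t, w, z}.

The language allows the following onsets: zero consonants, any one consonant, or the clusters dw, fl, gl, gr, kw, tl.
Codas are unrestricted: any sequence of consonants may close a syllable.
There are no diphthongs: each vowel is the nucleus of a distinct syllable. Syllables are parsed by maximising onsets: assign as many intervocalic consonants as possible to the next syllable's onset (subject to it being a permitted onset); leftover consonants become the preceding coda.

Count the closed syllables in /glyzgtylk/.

2

The vowels are y, y — 2 nuclei, so 2 syllables.
σ1/σ2 boundary: /zgt/ splits as /zg/ + /t/ (/t/ is the longest suffix that is a licit onset).
So the parse is glyzg.tylk.
Classifying each syllable: /glyzg/ (closed), /tylk/ (closed).
Closed syllables: 2.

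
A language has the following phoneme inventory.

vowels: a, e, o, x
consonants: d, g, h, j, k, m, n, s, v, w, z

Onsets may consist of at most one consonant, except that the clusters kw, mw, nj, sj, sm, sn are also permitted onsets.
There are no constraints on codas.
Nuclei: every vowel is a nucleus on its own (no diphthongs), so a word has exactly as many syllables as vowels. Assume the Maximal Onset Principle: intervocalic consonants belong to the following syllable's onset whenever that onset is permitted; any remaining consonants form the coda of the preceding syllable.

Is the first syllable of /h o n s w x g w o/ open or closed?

Nuclei (vowels): o, x, o → 3 syllables.
Between /o/ (V1) and /x/ (V2): /nsw/; trying suffixes from longest down, /w/ is the first permitted one, so coda /ns/ | onset /w/.
Between /x/ (V2) and /o/ (V3): /gw/ splits as /g/ + /w/ (/w/ is the longest suffix that is a licit onset).
Putting it together: hons.wxg.wo.
Syllable 1 is /hons/ with coda /ns/, so it is closed.

closed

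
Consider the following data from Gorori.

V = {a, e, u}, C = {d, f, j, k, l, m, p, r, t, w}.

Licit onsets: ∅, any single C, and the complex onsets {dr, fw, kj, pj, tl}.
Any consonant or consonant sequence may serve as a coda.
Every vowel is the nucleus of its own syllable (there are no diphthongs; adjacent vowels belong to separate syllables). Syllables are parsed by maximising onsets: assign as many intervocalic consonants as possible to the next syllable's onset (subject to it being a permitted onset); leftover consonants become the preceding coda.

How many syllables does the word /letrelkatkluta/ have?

Nuclei (vowels): e, e, a, u, a → 5 syllables.

5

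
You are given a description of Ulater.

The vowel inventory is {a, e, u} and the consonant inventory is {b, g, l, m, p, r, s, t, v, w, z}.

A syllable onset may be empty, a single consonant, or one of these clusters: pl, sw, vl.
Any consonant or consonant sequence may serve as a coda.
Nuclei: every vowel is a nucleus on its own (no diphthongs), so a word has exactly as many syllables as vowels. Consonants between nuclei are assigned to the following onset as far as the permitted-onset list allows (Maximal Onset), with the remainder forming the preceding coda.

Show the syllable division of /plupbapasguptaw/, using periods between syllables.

plup.ba.pas.gup.taw

Vowels present: u, a, a, u, a; each is a nucleus, giving 5 syllables.
Between /u/ (V1) and /a/ (V2): /pb/ splits as /p/ + /b/ (/b/ is the longest suffix that is a licit onset).
Between /a/ (V2) and /a/ (V3): /p/ → onset of the next syllable (single consonants are always licit onsets).
Between /a/ (V3) and /u/ (V4): cluster /sg/ — the longest permitted-onset suffix is /g/; onset = /g/, preceding coda = /s/.
Between /u/ (V4) and /a/ (V5): /pt/ splits as /p/ + /t/ (/t/ is the longest suffix that is a licit onset).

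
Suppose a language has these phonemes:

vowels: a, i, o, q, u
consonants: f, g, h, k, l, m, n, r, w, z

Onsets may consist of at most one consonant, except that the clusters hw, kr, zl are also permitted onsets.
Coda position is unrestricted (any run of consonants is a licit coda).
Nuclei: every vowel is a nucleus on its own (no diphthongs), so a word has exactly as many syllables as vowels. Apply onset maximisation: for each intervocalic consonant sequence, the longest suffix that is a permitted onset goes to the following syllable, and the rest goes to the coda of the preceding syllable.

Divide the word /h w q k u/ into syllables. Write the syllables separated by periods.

hwq.ku

Nuclei (vowels): q, u → 2 syllables.
Between /q/ (V1) and /u/ (V2): /k/ → onset of the next syllable (single consonants are always licit onsets).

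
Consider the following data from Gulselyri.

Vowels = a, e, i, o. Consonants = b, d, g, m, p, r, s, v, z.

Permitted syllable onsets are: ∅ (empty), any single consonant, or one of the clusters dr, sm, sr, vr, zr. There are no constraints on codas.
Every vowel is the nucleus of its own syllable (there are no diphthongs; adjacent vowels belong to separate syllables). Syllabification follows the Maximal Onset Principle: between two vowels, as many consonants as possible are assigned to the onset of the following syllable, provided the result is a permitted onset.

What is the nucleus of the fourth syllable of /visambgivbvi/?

Vowels present: i, a, i, i; each is a nucleus, giving 4 syllables.
The fourth nucleus (vowel 4 from the left) is /i/.

i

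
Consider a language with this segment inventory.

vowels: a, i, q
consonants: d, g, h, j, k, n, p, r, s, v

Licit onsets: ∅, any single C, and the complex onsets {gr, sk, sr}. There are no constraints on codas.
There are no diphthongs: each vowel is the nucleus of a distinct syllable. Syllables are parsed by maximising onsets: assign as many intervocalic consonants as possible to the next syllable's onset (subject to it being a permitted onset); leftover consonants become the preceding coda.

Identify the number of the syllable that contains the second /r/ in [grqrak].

Nuclei (vowels): q, a → 2 syllables.
σ1/σ2 boundary: /r/ is a single consonant, so it becomes the next onset.
Putting it together: grq.rak.
The second /r/ is in the onset of syllable 2 (/rak/).

2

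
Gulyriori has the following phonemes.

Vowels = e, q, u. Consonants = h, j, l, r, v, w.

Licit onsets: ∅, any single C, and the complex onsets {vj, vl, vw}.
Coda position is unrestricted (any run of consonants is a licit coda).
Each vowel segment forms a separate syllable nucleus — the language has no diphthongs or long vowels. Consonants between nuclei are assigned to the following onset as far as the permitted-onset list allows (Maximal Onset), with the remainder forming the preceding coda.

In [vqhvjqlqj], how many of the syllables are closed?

2

Vowels present: q, q, q; each is a nucleus, giving 3 syllables.
V1 /q/ – V2 /q/: cluster /hvj/ — the longest permitted-onset suffix is /vj/; onset = /vj/, preceding coda = /h/.
V2 /q/ – V3 /q/: just /l/ — single C goes to the following onset.
Result: vqh.vjq.lqj.
Classifying each syllable: /vqh/ (closed), /vjq/ (open), /lqj/ (closed).
Closed syllables: 2.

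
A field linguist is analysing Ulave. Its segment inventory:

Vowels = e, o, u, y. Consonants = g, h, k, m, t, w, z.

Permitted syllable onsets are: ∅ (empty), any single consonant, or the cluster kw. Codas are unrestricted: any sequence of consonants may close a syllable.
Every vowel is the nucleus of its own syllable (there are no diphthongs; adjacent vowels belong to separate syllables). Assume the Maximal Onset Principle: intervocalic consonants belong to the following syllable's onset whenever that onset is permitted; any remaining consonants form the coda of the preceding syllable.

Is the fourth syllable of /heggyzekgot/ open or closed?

closed

Nuclei (vowels): e, y, e, o → 4 syllables.
σ1/σ2 boundary: cluster /gg/ — the longest permitted-onset suffix is /g/; onset = /g/, preceding coda = /g/.
σ2/σ3 boundary: just /z/ — single C goes to the following onset.
σ3/σ4 boundary: cluster /kg/ — the longest permitted-onset suffix is /g/; onset = /g/, preceding coda = /k/.
Syllabification: heg.gy.zek.got.
Syllable 4 is /got/ with coda /t/, so it is closed.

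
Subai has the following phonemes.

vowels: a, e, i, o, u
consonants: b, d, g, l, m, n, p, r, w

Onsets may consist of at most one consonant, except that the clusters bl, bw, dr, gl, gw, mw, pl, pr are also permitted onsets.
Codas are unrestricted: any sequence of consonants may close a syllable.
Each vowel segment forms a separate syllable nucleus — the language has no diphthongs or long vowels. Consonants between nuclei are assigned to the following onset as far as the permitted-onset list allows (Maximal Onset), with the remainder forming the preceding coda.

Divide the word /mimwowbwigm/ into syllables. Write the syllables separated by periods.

Vowels present: i, o, i; each is a nucleus, giving 3 syllables.
σ1/σ2 boundary: cluster /mw/ — /mw/ is itself a permitted onset, so the whole cluster goes right; preceding coda = ∅.
σ2/σ3 boundary: /wbw/; trying suffixes from longest down, /bw/ is the first permitted one, so coda /w/ | onset /bw/.

mi.mwow.bwigm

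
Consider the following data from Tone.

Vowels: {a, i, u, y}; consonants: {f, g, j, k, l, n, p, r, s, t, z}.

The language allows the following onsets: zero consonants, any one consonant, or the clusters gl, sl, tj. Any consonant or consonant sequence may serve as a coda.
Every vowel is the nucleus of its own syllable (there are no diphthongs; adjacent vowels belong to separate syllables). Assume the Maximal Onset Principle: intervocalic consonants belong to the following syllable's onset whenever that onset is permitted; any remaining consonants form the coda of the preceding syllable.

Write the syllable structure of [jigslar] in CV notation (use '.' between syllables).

CVC.CCVC

Vowels present: i, a; each is a nucleus, giving 2 syllables.
σ1/σ2 boundary: /gsl/; trying suffixes from longest down, /sl/ is the first permitted one, so coda /g/ | onset /sl/.
Putting it together: jig.slar.
Mapping each syllable to C/V: /jig/ → CVC, /slar/ → CCVC.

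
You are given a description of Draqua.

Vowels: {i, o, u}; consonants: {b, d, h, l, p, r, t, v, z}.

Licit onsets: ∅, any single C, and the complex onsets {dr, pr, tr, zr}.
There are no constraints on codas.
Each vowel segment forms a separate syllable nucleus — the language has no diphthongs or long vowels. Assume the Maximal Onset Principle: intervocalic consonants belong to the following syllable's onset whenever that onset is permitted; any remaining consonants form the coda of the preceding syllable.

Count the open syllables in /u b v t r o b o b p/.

Nuclei (vowels): u, o, o → 3 syllables.
σ1/σ2 boundary: cluster /bvtr/ — the longest permitted-onset suffix is /tr/; onset = /tr/, preceding coda = /bv/.
σ2/σ3 boundary: /b/ is a single consonant, so it becomes the next onset.
So the parse is ubv.tro.bobp.
Classifying each syllable: /ubv/ (closed), /tro/ (open), /bobp/ (closed).
Open syllables: 1.

1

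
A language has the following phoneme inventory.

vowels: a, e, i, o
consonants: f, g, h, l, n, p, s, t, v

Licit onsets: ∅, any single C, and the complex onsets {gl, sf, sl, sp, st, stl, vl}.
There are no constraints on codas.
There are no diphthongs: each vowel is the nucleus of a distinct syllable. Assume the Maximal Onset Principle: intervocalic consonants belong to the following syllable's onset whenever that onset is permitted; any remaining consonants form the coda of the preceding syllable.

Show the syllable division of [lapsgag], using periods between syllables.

laps.gag

The vowels are a, a — 2 nuclei, so 2 syllables.
Between /a/ (V1) and /a/ (V2): /psg/ splits as /ps/ + /g/ (/g/ is the longest suffix that is a licit onset).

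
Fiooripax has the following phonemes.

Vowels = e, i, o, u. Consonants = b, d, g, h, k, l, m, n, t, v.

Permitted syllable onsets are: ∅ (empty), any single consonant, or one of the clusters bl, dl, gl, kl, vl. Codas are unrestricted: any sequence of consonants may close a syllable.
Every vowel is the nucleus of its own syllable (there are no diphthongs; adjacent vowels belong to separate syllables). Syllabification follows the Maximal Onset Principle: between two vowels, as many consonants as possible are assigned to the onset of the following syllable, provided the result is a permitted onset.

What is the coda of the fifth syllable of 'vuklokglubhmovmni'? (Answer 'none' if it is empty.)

none

Vowels present: u, o, u, o, i; each is a nucleus, giving 5 syllables.
Between /u/ (V1) and /o/ (V2): /kl/ — entire cluster is a permitted onset → onset /kl/, coda ∅.
Between /o/ (V2) and /u/ (V3): /kgl/ — longest licit onset from the right is /gl/, leaving /k/ as coda.
Between /u/ (V3) and /o/ (V4): /bhm/ — longest licit onset from the right is /m/, leaving /bh/ as coda.
Between /o/ (V4) and /i/ (V5): /vmn/; trying suffixes from longest down, /n/ is the first permitted one, so coda /vm/ | onset /n/.
Putting it together: vu.klok.glubh.movm.ni.
Syllable 5 is /ni/: onset /n/, nucleus /i/, coda ∅.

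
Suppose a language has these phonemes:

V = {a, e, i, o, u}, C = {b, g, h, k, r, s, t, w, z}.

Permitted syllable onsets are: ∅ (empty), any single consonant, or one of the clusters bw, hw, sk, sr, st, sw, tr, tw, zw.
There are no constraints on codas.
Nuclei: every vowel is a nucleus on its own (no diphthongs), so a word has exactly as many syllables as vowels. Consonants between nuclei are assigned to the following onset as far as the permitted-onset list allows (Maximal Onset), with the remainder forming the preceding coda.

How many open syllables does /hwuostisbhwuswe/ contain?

4

The vowels are u, o, i, u, e — 5 nuclei, so 5 syllables.
σ1/σ2 boundary: hiatus — the boundary sits between the two vowels.
σ2/σ3 boundary: /st/ — entire cluster is a permitted onset → onset /st/, coda ∅.
σ3/σ4 boundary: cluster /sbhw/ — the longest permitted-onset suffix is /hw/; onset = /hw/, preceding coda = /sb/.
σ4/σ5 boundary: /sw/ is a licit onset in full, so it all attaches to the next syllable.
So the parse is hwu.o.stisb.hwu.swe.
Classifying each syllable: /hwu/ (open), /o/ (open), /stisb/ (closed), /hwu/ (open), /swe/ (open).
Open syllables: 4.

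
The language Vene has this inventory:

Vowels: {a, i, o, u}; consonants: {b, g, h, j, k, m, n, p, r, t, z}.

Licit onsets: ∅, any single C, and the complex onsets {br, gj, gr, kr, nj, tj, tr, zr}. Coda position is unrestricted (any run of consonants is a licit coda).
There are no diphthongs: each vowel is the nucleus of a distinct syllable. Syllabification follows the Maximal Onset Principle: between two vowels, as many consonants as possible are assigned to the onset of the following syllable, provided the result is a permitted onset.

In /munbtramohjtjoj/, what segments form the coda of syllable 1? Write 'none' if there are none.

Nuclei (vowels): u, a, o, o → 4 syllables.
Between /u/ (V1) and /a/ (V2): /nbtr/ — longest licit onset from the right is /tr/, leaving /nb/ as coda.
Between /a/ (V2) and /o/ (V3): /m/ is a single consonant, so it becomes the next onset.
Between /o/ (V3) and /o/ (V4): /hjtj/; trying suffixes from longest down, /tj/ is the first permitted one, so coda /hj/ | onset /tj/.
Putting it together: munb.tra.mohj.tjoj.
Syllable 1 is /munb/: onset /m/, nucleus /u/, coda /nb/.

nb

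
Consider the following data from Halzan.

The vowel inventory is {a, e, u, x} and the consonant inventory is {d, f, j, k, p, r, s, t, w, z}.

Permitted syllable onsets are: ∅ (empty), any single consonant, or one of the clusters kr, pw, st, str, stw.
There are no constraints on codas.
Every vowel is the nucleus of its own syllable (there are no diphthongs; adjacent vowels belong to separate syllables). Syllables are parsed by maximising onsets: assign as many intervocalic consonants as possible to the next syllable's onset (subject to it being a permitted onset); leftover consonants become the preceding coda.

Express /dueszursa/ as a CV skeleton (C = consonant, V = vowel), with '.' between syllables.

CV.VC.CVC.CV

The vowels are u, e, u, a — 4 nuclei, so 4 syllables.
Between /u/ (V1) and /e/ (V2): nothing intervenes; syllable break is V.V.
Between /e/ (V2) and /u/ (V3): /sz/ splits as /s/ + /z/ (/z/ is the longest suffix that is a licit onset).
Between /u/ (V3) and /a/ (V4): /rs/ splits as /r/ + /s/ (/s/ is the longest suffix that is a licit onset).
So the parse is du.es.zur.sa.
Mapping each syllable to C/V: /du/ → CV, /es/ → VC, /zur/ → CVC, /sa/ → CV.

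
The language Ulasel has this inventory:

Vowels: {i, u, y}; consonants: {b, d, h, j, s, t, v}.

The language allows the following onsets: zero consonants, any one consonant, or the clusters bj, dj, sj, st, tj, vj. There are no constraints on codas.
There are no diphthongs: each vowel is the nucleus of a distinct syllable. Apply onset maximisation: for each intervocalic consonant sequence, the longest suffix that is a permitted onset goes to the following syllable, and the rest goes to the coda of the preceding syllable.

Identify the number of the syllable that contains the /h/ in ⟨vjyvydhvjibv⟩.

2

Nuclei (vowels): y, y, i → 3 syllables.
Between /y/ (V1) and /y/ (V2): /v/ → onset of the next syllable (single consonants are always licit onsets).
Between /y/ (V2) and /i/ (V3): /dhvj/ splits as /dh/ + /vj/ (/vj/ is the longest suffix that is a licit onset).
Result: vjy.vydh.vjibv.
The /h/ is in the coda of syllable 2 (/vydh/).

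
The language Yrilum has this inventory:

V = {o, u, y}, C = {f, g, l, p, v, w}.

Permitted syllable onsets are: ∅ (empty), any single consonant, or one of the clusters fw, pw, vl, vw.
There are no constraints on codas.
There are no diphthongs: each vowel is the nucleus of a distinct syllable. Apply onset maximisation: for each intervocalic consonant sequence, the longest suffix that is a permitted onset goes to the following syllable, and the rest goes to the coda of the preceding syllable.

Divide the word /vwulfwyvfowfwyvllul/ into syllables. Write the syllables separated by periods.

Nuclei (vowels): u, y, o, y, u → 5 syllables.
Between /u/ (V1) and /y/ (V2): /lfw/ — longest licit onset from the right is /fw/, leaving /l/ as coda.
Between /y/ (V2) and /o/ (V3): /vf/ splits as /v/ + /f/ (/f/ is the longest suffix that is a licit onset).
Between /o/ (V3) and /y/ (V4): /wfw/ splits as /w/ + /fw/ (/fw/ is the longest suffix that is a licit onset).
Between /y/ (V4) and /u/ (V5): /vll/; trying suffixes from longest down, /l/ is the first permitted one, so coda /vl/ | onset /l/.

vwul.fwyv.fow.fwyvl.lul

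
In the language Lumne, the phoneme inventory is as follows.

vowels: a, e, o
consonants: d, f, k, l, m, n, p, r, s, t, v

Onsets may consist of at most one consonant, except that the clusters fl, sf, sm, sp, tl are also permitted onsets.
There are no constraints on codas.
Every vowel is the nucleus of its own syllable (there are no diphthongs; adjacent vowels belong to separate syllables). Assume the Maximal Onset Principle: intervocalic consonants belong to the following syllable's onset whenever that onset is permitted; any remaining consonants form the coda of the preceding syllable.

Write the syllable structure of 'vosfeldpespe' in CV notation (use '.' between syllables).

Nuclei (vowels): o, e, e, e → 4 syllables.
/o…e/ gap (V1→V2): /sf/ is a licit onset in full, so it all attaches to the next syllable.
/e…e/ gap (V2→V3): /ldp/ splits as /ld/ + /p/ (/p/ is the longest suffix that is a licit onset).
/e…e/ gap (V3→V4): /sp/ — entire cluster is a permitted onset → onset /sp/, coda ∅.
Syllabification: vo.sfeld.pe.spe.
Mapping each syllable to C/V: /vo/ → CV, /sfeld/ → CCVCC, /pe/ → CV, /spe/ → CCV.

CV.CCVCC.CV.CCV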